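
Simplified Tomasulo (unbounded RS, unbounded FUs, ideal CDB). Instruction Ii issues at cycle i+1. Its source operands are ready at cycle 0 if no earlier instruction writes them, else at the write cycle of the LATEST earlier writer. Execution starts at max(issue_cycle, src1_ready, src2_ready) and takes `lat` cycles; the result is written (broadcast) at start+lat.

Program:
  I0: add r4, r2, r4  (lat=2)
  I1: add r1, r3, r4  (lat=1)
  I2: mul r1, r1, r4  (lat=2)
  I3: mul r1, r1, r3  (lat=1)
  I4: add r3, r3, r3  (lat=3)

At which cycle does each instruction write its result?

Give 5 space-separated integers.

Answer: 3 4 6 7 8

Derivation:
I0 add r4: issue@1 deps=(None,None) exec_start@1 write@3
I1 add r1: issue@2 deps=(None,0) exec_start@3 write@4
I2 mul r1: issue@3 deps=(1,0) exec_start@4 write@6
I3 mul r1: issue@4 deps=(2,None) exec_start@6 write@7
I4 add r3: issue@5 deps=(None,None) exec_start@5 write@8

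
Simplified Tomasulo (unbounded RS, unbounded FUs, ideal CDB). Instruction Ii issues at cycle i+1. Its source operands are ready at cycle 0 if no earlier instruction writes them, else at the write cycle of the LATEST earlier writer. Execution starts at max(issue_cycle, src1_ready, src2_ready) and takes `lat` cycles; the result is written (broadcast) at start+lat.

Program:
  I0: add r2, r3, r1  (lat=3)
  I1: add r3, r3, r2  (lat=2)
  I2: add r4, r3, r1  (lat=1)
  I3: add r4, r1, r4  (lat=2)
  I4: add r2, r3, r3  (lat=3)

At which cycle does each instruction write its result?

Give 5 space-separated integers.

Answer: 4 6 7 9 9

Derivation:
I0 add r2: issue@1 deps=(None,None) exec_start@1 write@4
I1 add r3: issue@2 deps=(None,0) exec_start@4 write@6
I2 add r4: issue@3 deps=(1,None) exec_start@6 write@7
I3 add r4: issue@4 deps=(None,2) exec_start@7 write@9
I4 add r2: issue@5 deps=(1,1) exec_start@6 write@9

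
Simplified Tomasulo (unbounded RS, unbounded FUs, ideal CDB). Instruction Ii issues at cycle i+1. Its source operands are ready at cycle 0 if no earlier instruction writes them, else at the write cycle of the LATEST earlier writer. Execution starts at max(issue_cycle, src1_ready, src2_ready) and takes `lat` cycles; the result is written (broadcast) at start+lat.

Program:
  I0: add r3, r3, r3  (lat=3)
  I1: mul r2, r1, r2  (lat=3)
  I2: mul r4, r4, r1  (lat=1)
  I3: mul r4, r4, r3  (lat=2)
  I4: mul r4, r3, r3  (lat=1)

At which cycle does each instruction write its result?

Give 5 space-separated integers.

I0 add r3: issue@1 deps=(None,None) exec_start@1 write@4
I1 mul r2: issue@2 deps=(None,None) exec_start@2 write@5
I2 mul r4: issue@3 deps=(None,None) exec_start@3 write@4
I3 mul r4: issue@4 deps=(2,0) exec_start@4 write@6
I4 mul r4: issue@5 deps=(0,0) exec_start@5 write@6

Answer: 4 5 4 6 6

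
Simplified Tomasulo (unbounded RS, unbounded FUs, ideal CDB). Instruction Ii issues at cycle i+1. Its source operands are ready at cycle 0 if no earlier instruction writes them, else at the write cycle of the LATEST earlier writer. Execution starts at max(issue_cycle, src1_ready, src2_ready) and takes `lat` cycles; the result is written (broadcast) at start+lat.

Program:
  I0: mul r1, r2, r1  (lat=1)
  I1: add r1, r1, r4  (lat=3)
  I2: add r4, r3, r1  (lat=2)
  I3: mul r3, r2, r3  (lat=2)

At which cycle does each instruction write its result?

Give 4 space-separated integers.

I0 mul r1: issue@1 deps=(None,None) exec_start@1 write@2
I1 add r1: issue@2 deps=(0,None) exec_start@2 write@5
I2 add r4: issue@3 deps=(None,1) exec_start@5 write@7
I3 mul r3: issue@4 deps=(None,None) exec_start@4 write@6

Answer: 2 5 7 6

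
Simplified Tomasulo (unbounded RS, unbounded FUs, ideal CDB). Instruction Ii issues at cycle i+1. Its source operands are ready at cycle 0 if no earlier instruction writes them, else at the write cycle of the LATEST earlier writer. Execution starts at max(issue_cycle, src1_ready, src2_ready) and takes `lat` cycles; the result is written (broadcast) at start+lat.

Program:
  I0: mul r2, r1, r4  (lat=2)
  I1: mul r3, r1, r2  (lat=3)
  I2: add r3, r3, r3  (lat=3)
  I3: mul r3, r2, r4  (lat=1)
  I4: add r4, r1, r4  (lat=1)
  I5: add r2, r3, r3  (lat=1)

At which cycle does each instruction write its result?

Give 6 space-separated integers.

I0 mul r2: issue@1 deps=(None,None) exec_start@1 write@3
I1 mul r3: issue@2 deps=(None,0) exec_start@3 write@6
I2 add r3: issue@3 deps=(1,1) exec_start@6 write@9
I3 mul r3: issue@4 deps=(0,None) exec_start@4 write@5
I4 add r4: issue@5 deps=(None,None) exec_start@5 write@6
I5 add r2: issue@6 deps=(3,3) exec_start@6 write@7

Answer: 3 6 9 5 6 7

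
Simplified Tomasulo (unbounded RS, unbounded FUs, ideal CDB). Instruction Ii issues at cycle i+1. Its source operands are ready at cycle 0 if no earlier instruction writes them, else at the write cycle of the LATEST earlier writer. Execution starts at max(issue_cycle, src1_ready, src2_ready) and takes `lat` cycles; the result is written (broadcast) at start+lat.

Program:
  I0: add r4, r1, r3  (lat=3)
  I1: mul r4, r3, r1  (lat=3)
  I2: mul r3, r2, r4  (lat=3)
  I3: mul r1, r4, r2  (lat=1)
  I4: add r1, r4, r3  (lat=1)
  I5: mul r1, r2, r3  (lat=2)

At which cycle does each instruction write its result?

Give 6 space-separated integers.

I0 add r4: issue@1 deps=(None,None) exec_start@1 write@4
I1 mul r4: issue@2 deps=(None,None) exec_start@2 write@5
I2 mul r3: issue@3 deps=(None,1) exec_start@5 write@8
I3 mul r1: issue@4 deps=(1,None) exec_start@5 write@6
I4 add r1: issue@5 deps=(1,2) exec_start@8 write@9
I5 mul r1: issue@6 deps=(None,2) exec_start@8 write@10

Answer: 4 5 8 6 9 10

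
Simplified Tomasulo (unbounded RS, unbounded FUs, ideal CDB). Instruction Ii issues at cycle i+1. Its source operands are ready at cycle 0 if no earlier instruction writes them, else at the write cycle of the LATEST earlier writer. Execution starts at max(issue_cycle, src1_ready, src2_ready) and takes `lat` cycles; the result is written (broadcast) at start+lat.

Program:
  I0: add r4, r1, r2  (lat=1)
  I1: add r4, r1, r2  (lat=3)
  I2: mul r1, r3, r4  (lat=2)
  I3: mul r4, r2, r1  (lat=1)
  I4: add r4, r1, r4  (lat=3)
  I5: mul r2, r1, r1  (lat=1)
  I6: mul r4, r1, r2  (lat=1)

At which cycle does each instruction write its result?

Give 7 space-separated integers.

Answer: 2 5 7 8 11 8 9

Derivation:
I0 add r4: issue@1 deps=(None,None) exec_start@1 write@2
I1 add r4: issue@2 deps=(None,None) exec_start@2 write@5
I2 mul r1: issue@3 deps=(None,1) exec_start@5 write@7
I3 mul r4: issue@4 deps=(None,2) exec_start@7 write@8
I4 add r4: issue@5 deps=(2,3) exec_start@8 write@11
I5 mul r2: issue@6 deps=(2,2) exec_start@7 write@8
I6 mul r4: issue@7 deps=(2,5) exec_start@8 write@9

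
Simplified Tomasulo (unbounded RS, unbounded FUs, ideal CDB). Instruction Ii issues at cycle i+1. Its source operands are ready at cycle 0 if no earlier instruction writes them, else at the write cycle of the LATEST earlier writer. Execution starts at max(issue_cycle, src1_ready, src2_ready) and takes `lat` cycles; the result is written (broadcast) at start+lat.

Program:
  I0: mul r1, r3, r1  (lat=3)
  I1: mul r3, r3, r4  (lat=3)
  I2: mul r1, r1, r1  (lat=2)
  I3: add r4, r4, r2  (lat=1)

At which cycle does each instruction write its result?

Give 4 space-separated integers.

I0 mul r1: issue@1 deps=(None,None) exec_start@1 write@4
I1 mul r3: issue@2 deps=(None,None) exec_start@2 write@5
I2 mul r1: issue@3 deps=(0,0) exec_start@4 write@6
I3 add r4: issue@4 deps=(None,None) exec_start@4 write@5

Answer: 4 5 6 5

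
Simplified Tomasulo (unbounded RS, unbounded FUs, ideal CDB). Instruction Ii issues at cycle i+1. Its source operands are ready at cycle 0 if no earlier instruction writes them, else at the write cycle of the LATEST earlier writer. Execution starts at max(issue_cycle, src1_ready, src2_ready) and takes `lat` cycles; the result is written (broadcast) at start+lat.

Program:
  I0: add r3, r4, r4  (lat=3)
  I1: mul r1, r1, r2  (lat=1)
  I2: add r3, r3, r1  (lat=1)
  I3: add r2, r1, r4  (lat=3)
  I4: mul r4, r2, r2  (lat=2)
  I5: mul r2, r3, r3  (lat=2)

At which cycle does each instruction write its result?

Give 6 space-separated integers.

I0 add r3: issue@1 deps=(None,None) exec_start@1 write@4
I1 mul r1: issue@2 deps=(None,None) exec_start@2 write@3
I2 add r3: issue@3 deps=(0,1) exec_start@4 write@5
I3 add r2: issue@4 deps=(1,None) exec_start@4 write@7
I4 mul r4: issue@5 deps=(3,3) exec_start@7 write@9
I5 mul r2: issue@6 deps=(2,2) exec_start@6 write@8

Answer: 4 3 5 7 9 8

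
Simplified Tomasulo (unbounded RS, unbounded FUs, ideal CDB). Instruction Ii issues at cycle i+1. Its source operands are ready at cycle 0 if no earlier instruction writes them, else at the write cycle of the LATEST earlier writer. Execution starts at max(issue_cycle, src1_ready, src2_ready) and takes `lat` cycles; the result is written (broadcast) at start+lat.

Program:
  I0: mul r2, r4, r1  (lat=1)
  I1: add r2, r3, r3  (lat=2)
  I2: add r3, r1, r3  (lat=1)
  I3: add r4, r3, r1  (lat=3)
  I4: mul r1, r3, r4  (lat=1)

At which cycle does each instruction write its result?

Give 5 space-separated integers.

Answer: 2 4 4 7 8

Derivation:
I0 mul r2: issue@1 deps=(None,None) exec_start@1 write@2
I1 add r2: issue@2 deps=(None,None) exec_start@2 write@4
I2 add r3: issue@3 deps=(None,None) exec_start@3 write@4
I3 add r4: issue@4 deps=(2,None) exec_start@4 write@7
I4 mul r1: issue@5 deps=(2,3) exec_start@7 write@8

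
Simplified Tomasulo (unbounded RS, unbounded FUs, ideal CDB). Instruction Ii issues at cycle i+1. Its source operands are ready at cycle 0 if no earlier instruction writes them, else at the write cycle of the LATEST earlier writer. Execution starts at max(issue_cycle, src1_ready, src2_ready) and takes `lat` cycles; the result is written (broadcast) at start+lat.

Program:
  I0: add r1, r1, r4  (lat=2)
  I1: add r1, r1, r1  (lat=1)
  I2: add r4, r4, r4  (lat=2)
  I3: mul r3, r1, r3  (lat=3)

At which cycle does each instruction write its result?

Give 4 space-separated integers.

I0 add r1: issue@1 deps=(None,None) exec_start@1 write@3
I1 add r1: issue@2 deps=(0,0) exec_start@3 write@4
I2 add r4: issue@3 deps=(None,None) exec_start@3 write@5
I3 mul r3: issue@4 deps=(1,None) exec_start@4 write@7

Answer: 3 4 5 7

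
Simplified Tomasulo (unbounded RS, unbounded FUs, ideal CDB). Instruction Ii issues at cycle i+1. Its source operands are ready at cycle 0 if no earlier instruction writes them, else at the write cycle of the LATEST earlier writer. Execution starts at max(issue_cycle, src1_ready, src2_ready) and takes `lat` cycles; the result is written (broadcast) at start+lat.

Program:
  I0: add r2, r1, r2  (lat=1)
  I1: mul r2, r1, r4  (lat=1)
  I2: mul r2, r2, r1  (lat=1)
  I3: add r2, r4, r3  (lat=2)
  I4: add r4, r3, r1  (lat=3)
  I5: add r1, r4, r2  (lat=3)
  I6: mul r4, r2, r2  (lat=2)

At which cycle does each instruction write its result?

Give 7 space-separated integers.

I0 add r2: issue@1 deps=(None,None) exec_start@1 write@2
I1 mul r2: issue@2 deps=(None,None) exec_start@2 write@3
I2 mul r2: issue@3 deps=(1,None) exec_start@3 write@4
I3 add r2: issue@4 deps=(None,None) exec_start@4 write@6
I4 add r4: issue@5 deps=(None,None) exec_start@5 write@8
I5 add r1: issue@6 deps=(4,3) exec_start@8 write@11
I6 mul r4: issue@7 deps=(3,3) exec_start@7 write@9

Answer: 2 3 4 6 8 11 9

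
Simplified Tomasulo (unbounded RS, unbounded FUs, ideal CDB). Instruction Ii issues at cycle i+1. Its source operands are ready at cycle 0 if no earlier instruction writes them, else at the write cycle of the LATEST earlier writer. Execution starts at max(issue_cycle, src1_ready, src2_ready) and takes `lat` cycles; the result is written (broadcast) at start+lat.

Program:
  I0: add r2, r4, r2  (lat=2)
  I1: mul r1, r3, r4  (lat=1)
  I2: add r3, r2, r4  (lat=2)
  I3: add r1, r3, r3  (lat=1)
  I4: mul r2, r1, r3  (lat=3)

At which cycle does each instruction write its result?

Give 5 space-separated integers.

I0 add r2: issue@1 deps=(None,None) exec_start@1 write@3
I1 mul r1: issue@2 deps=(None,None) exec_start@2 write@3
I2 add r3: issue@3 deps=(0,None) exec_start@3 write@5
I3 add r1: issue@4 deps=(2,2) exec_start@5 write@6
I4 mul r2: issue@5 deps=(3,2) exec_start@6 write@9

Answer: 3 3 5 6 9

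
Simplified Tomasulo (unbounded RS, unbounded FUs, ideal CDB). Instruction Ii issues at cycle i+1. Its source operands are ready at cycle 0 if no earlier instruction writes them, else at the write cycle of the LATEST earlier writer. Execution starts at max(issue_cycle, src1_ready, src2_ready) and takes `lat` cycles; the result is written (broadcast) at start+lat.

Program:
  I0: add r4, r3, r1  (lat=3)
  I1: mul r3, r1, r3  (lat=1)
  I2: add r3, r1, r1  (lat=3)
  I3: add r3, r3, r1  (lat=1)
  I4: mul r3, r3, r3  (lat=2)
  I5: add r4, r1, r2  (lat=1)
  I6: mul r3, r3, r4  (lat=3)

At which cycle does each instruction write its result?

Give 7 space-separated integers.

Answer: 4 3 6 7 9 7 12

Derivation:
I0 add r4: issue@1 deps=(None,None) exec_start@1 write@4
I1 mul r3: issue@2 deps=(None,None) exec_start@2 write@3
I2 add r3: issue@3 deps=(None,None) exec_start@3 write@6
I3 add r3: issue@4 deps=(2,None) exec_start@6 write@7
I4 mul r3: issue@5 deps=(3,3) exec_start@7 write@9
I5 add r4: issue@6 deps=(None,None) exec_start@6 write@7
I6 mul r3: issue@7 deps=(4,5) exec_start@9 write@12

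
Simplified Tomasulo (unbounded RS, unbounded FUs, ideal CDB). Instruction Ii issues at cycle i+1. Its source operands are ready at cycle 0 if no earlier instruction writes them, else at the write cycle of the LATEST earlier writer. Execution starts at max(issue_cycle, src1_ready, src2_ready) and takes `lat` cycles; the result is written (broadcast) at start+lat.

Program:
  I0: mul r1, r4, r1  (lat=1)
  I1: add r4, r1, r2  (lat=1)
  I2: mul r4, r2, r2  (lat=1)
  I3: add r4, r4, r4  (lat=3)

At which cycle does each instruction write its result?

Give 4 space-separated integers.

I0 mul r1: issue@1 deps=(None,None) exec_start@1 write@2
I1 add r4: issue@2 deps=(0,None) exec_start@2 write@3
I2 mul r4: issue@3 deps=(None,None) exec_start@3 write@4
I3 add r4: issue@4 deps=(2,2) exec_start@4 write@7

Answer: 2 3 4 7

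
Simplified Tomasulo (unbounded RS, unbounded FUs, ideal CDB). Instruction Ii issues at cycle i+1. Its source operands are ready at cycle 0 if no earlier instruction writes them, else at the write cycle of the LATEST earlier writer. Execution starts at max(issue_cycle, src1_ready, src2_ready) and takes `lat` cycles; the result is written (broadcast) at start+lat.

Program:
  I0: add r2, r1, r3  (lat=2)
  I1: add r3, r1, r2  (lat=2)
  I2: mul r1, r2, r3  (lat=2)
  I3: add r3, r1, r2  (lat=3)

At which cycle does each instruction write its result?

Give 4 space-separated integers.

Answer: 3 5 7 10

Derivation:
I0 add r2: issue@1 deps=(None,None) exec_start@1 write@3
I1 add r3: issue@2 deps=(None,0) exec_start@3 write@5
I2 mul r1: issue@3 deps=(0,1) exec_start@5 write@7
I3 add r3: issue@4 deps=(2,0) exec_start@7 write@10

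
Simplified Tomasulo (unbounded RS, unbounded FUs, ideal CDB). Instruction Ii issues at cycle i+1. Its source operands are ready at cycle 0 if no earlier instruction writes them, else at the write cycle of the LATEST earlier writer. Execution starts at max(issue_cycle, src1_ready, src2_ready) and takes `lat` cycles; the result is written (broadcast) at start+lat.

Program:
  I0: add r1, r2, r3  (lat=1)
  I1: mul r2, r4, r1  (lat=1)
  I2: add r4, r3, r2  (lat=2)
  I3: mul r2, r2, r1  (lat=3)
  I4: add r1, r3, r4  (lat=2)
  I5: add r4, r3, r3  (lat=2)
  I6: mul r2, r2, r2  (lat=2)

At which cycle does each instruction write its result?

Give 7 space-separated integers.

I0 add r1: issue@1 deps=(None,None) exec_start@1 write@2
I1 mul r2: issue@2 deps=(None,0) exec_start@2 write@3
I2 add r4: issue@3 deps=(None,1) exec_start@3 write@5
I3 mul r2: issue@4 deps=(1,0) exec_start@4 write@7
I4 add r1: issue@5 deps=(None,2) exec_start@5 write@7
I5 add r4: issue@6 deps=(None,None) exec_start@6 write@8
I6 mul r2: issue@7 deps=(3,3) exec_start@7 write@9

Answer: 2 3 5 7 7 8 9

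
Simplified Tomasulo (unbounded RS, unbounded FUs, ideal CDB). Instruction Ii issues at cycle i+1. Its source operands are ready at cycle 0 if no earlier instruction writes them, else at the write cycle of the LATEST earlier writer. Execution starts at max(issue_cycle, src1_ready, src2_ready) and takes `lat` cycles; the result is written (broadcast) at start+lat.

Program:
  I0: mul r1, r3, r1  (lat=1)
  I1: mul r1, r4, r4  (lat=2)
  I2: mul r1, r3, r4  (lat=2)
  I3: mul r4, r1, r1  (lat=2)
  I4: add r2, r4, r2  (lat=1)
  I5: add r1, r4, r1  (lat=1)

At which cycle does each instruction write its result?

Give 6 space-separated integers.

Answer: 2 4 5 7 8 8

Derivation:
I0 mul r1: issue@1 deps=(None,None) exec_start@1 write@2
I1 mul r1: issue@2 deps=(None,None) exec_start@2 write@4
I2 mul r1: issue@3 deps=(None,None) exec_start@3 write@5
I3 mul r4: issue@4 deps=(2,2) exec_start@5 write@7
I4 add r2: issue@5 deps=(3,None) exec_start@7 write@8
I5 add r1: issue@6 deps=(3,2) exec_start@7 write@8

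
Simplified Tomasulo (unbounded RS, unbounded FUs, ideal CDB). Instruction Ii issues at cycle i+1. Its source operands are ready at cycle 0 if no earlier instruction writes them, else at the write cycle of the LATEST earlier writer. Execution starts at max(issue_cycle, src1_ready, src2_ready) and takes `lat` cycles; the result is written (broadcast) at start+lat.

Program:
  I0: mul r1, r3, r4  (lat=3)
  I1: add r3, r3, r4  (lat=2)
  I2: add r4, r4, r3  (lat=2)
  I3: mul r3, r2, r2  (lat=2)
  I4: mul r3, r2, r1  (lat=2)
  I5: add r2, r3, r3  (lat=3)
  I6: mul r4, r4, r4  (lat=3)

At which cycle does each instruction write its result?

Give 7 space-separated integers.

Answer: 4 4 6 6 7 10 10

Derivation:
I0 mul r1: issue@1 deps=(None,None) exec_start@1 write@4
I1 add r3: issue@2 deps=(None,None) exec_start@2 write@4
I2 add r4: issue@3 deps=(None,1) exec_start@4 write@6
I3 mul r3: issue@4 deps=(None,None) exec_start@4 write@6
I4 mul r3: issue@5 deps=(None,0) exec_start@5 write@7
I5 add r2: issue@6 deps=(4,4) exec_start@7 write@10
I6 mul r4: issue@7 deps=(2,2) exec_start@7 write@10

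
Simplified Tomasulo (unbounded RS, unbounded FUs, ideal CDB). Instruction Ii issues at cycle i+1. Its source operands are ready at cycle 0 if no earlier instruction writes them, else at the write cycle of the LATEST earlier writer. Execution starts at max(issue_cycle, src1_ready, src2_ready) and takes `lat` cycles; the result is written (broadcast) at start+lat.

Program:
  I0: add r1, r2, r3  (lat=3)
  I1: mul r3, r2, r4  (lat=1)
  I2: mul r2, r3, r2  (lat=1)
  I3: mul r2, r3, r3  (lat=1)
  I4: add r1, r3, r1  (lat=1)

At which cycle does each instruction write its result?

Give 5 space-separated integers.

I0 add r1: issue@1 deps=(None,None) exec_start@1 write@4
I1 mul r3: issue@2 deps=(None,None) exec_start@2 write@3
I2 mul r2: issue@3 deps=(1,None) exec_start@3 write@4
I3 mul r2: issue@4 deps=(1,1) exec_start@4 write@5
I4 add r1: issue@5 deps=(1,0) exec_start@5 write@6

Answer: 4 3 4 5 6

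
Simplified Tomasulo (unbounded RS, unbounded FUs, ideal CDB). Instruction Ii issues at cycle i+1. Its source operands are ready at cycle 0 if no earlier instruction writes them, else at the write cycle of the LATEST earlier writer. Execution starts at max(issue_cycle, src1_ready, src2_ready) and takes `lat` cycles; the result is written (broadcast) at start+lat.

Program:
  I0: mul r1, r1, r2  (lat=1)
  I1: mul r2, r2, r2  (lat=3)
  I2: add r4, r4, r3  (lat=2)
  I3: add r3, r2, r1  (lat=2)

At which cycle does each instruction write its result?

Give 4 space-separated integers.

Answer: 2 5 5 7

Derivation:
I0 mul r1: issue@1 deps=(None,None) exec_start@1 write@2
I1 mul r2: issue@2 deps=(None,None) exec_start@2 write@5
I2 add r4: issue@3 deps=(None,None) exec_start@3 write@5
I3 add r3: issue@4 deps=(1,0) exec_start@5 write@7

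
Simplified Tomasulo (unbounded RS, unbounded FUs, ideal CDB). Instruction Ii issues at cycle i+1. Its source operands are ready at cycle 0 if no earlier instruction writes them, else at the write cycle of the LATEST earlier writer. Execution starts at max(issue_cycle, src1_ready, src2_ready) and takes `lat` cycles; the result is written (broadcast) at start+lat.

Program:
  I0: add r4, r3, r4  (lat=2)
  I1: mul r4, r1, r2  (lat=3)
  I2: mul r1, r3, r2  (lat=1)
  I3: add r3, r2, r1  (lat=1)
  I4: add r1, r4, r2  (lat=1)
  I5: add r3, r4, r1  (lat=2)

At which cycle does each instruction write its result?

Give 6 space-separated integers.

I0 add r4: issue@1 deps=(None,None) exec_start@1 write@3
I1 mul r4: issue@2 deps=(None,None) exec_start@2 write@5
I2 mul r1: issue@3 deps=(None,None) exec_start@3 write@4
I3 add r3: issue@4 deps=(None,2) exec_start@4 write@5
I4 add r1: issue@5 deps=(1,None) exec_start@5 write@6
I5 add r3: issue@6 deps=(1,4) exec_start@6 write@8

Answer: 3 5 4 5 6 8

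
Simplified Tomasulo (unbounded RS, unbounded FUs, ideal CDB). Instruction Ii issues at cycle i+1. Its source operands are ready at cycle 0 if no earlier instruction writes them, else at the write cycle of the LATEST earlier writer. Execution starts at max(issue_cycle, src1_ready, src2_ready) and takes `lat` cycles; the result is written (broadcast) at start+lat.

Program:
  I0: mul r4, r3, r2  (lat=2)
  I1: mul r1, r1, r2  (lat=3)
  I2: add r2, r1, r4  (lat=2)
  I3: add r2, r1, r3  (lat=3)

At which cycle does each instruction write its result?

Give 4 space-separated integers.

Answer: 3 5 7 8

Derivation:
I0 mul r4: issue@1 deps=(None,None) exec_start@1 write@3
I1 mul r1: issue@2 deps=(None,None) exec_start@2 write@5
I2 add r2: issue@3 deps=(1,0) exec_start@5 write@7
I3 add r2: issue@4 deps=(1,None) exec_start@5 write@8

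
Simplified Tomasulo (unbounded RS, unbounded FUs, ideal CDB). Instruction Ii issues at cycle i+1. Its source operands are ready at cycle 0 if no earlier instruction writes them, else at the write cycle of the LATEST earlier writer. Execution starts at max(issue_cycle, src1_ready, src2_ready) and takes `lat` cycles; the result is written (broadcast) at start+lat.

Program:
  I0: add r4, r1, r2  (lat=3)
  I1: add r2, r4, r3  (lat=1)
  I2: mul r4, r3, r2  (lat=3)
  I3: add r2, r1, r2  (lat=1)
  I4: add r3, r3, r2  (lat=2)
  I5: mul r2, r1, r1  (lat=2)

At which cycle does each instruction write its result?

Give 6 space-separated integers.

Answer: 4 5 8 6 8 8

Derivation:
I0 add r4: issue@1 deps=(None,None) exec_start@1 write@4
I1 add r2: issue@2 deps=(0,None) exec_start@4 write@5
I2 mul r4: issue@3 deps=(None,1) exec_start@5 write@8
I3 add r2: issue@4 deps=(None,1) exec_start@5 write@6
I4 add r3: issue@5 deps=(None,3) exec_start@6 write@8
I5 mul r2: issue@6 deps=(None,None) exec_start@6 write@8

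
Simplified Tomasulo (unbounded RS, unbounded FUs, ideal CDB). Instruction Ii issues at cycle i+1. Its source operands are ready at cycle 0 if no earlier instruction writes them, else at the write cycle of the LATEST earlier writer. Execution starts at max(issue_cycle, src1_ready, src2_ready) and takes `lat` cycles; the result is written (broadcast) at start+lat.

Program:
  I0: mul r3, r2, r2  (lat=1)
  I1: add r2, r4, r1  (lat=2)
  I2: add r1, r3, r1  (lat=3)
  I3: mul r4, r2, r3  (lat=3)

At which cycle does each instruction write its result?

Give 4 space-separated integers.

Answer: 2 4 6 7

Derivation:
I0 mul r3: issue@1 deps=(None,None) exec_start@1 write@2
I1 add r2: issue@2 deps=(None,None) exec_start@2 write@4
I2 add r1: issue@3 deps=(0,None) exec_start@3 write@6
I3 mul r4: issue@4 deps=(1,0) exec_start@4 write@7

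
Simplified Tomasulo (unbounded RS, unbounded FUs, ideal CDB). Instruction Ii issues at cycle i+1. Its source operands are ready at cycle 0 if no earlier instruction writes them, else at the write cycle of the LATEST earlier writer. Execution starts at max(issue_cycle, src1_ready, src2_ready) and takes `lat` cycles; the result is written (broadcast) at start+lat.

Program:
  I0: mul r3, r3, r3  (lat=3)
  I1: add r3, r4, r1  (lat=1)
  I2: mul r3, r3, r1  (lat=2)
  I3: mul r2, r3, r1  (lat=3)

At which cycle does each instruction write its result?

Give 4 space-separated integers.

Answer: 4 3 5 8

Derivation:
I0 mul r3: issue@1 deps=(None,None) exec_start@1 write@4
I1 add r3: issue@2 deps=(None,None) exec_start@2 write@3
I2 mul r3: issue@3 deps=(1,None) exec_start@3 write@5
I3 mul r2: issue@4 deps=(2,None) exec_start@5 write@8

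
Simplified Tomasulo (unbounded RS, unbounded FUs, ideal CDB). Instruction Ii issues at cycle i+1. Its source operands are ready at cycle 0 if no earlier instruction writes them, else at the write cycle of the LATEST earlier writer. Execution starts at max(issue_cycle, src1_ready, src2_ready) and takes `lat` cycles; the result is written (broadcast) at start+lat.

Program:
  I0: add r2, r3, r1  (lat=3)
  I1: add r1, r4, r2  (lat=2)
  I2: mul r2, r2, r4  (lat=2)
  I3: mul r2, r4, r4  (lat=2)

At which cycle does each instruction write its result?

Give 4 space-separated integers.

Answer: 4 6 6 6

Derivation:
I0 add r2: issue@1 deps=(None,None) exec_start@1 write@4
I1 add r1: issue@2 deps=(None,0) exec_start@4 write@6
I2 mul r2: issue@3 deps=(0,None) exec_start@4 write@6
I3 mul r2: issue@4 deps=(None,None) exec_start@4 write@6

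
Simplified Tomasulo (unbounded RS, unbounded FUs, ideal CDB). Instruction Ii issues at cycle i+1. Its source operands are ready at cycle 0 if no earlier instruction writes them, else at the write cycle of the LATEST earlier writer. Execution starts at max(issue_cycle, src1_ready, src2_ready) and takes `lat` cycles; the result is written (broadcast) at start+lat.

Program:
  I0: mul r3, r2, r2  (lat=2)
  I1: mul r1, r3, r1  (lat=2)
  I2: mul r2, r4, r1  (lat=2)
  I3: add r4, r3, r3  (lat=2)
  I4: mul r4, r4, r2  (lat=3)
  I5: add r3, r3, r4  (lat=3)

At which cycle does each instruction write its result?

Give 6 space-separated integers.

I0 mul r3: issue@1 deps=(None,None) exec_start@1 write@3
I1 mul r1: issue@2 deps=(0,None) exec_start@3 write@5
I2 mul r2: issue@3 deps=(None,1) exec_start@5 write@7
I3 add r4: issue@4 deps=(0,0) exec_start@4 write@6
I4 mul r4: issue@5 deps=(3,2) exec_start@7 write@10
I5 add r3: issue@6 deps=(0,4) exec_start@10 write@13

Answer: 3 5 7 6 10 13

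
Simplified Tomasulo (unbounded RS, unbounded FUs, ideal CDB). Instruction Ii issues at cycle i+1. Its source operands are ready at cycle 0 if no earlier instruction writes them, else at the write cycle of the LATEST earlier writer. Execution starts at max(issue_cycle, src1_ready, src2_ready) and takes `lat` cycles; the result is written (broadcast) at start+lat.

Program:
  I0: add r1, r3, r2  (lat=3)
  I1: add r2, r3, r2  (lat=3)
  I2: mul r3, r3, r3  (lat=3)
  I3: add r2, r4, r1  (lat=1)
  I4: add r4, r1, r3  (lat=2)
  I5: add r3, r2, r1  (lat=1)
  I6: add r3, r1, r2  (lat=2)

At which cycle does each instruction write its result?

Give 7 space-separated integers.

I0 add r1: issue@1 deps=(None,None) exec_start@1 write@4
I1 add r2: issue@2 deps=(None,None) exec_start@2 write@5
I2 mul r3: issue@3 deps=(None,None) exec_start@3 write@6
I3 add r2: issue@4 deps=(None,0) exec_start@4 write@5
I4 add r4: issue@5 deps=(0,2) exec_start@6 write@8
I5 add r3: issue@6 deps=(3,0) exec_start@6 write@7
I6 add r3: issue@7 deps=(0,3) exec_start@7 write@9

Answer: 4 5 6 5 8 7 9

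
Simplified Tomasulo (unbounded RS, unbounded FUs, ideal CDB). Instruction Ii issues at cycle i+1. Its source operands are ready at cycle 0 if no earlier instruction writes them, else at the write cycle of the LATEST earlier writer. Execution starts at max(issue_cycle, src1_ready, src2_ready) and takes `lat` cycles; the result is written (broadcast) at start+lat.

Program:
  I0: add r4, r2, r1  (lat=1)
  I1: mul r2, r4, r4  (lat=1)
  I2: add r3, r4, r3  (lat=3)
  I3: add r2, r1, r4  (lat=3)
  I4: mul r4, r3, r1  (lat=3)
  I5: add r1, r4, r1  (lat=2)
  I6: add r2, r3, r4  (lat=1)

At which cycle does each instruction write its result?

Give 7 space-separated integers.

Answer: 2 3 6 7 9 11 10

Derivation:
I0 add r4: issue@1 deps=(None,None) exec_start@1 write@2
I1 mul r2: issue@2 deps=(0,0) exec_start@2 write@3
I2 add r3: issue@3 deps=(0,None) exec_start@3 write@6
I3 add r2: issue@4 deps=(None,0) exec_start@4 write@7
I4 mul r4: issue@5 deps=(2,None) exec_start@6 write@9
I5 add r1: issue@6 deps=(4,None) exec_start@9 write@11
I6 add r2: issue@7 deps=(2,4) exec_start@9 write@10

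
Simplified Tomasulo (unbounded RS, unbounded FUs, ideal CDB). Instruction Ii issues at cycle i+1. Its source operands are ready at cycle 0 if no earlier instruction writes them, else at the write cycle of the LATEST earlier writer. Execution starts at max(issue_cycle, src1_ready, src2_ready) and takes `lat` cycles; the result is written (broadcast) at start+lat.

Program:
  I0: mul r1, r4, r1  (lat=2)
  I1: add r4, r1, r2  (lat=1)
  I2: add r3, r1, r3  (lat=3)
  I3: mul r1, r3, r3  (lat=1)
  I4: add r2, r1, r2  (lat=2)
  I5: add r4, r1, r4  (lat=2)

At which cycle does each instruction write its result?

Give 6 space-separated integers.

I0 mul r1: issue@1 deps=(None,None) exec_start@1 write@3
I1 add r4: issue@2 deps=(0,None) exec_start@3 write@4
I2 add r3: issue@3 deps=(0,None) exec_start@3 write@6
I3 mul r1: issue@4 deps=(2,2) exec_start@6 write@7
I4 add r2: issue@5 deps=(3,None) exec_start@7 write@9
I5 add r4: issue@6 deps=(3,1) exec_start@7 write@9

Answer: 3 4 6 7 9 9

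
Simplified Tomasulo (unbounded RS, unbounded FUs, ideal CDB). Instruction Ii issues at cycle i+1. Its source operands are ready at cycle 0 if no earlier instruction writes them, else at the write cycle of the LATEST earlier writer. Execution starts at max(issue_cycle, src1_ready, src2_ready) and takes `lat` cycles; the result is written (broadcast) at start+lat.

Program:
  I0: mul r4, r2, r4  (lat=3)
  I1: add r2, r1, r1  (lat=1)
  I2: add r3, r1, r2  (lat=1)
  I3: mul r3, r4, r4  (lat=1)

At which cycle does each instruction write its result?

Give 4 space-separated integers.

Answer: 4 3 4 5

Derivation:
I0 mul r4: issue@1 deps=(None,None) exec_start@1 write@4
I1 add r2: issue@2 deps=(None,None) exec_start@2 write@3
I2 add r3: issue@3 deps=(None,1) exec_start@3 write@4
I3 mul r3: issue@4 deps=(0,0) exec_start@4 write@5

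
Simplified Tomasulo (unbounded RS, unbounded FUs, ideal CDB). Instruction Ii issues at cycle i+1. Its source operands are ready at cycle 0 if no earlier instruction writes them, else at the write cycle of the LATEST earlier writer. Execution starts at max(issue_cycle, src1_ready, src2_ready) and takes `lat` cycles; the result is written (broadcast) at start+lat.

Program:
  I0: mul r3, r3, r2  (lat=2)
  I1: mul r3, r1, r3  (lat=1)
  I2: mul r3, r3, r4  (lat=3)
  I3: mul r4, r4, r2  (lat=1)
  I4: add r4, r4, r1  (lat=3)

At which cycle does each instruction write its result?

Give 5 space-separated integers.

Answer: 3 4 7 5 8

Derivation:
I0 mul r3: issue@1 deps=(None,None) exec_start@1 write@3
I1 mul r3: issue@2 deps=(None,0) exec_start@3 write@4
I2 mul r3: issue@3 deps=(1,None) exec_start@4 write@7
I3 mul r4: issue@4 deps=(None,None) exec_start@4 write@5
I4 add r4: issue@5 deps=(3,None) exec_start@5 write@8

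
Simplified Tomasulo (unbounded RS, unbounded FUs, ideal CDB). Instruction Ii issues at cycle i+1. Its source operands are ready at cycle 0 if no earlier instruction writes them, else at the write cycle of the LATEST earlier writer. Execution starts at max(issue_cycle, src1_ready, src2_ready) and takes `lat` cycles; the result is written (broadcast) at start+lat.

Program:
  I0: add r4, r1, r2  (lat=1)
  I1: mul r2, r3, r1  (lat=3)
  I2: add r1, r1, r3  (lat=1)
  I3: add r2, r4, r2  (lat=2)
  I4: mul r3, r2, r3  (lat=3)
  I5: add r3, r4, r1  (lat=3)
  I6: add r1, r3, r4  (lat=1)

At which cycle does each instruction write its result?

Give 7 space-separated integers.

Answer: 2 5 4 7 10 9 10

Derivation:
I0 add r4: issue@1 deps=(None,None) exec_start@1 write@2
I1 mul r2: issue@2 deps=(None,None) exec_start@2 write@5
I2 add r1: issue@3 deps=(None,None) exec_start@3 write@4
I3 add r2: issue@4 deps=(0,1) exec_start@5 write@7
I4 mul r3: issue@5 deps=(3,None) exec_start@7 write@10
I5 add r3: issue@6 deps=(0,2) exec_start@6 write@9
I6 add r1: issue@7 deps=(5,0) exec_start@9 write@10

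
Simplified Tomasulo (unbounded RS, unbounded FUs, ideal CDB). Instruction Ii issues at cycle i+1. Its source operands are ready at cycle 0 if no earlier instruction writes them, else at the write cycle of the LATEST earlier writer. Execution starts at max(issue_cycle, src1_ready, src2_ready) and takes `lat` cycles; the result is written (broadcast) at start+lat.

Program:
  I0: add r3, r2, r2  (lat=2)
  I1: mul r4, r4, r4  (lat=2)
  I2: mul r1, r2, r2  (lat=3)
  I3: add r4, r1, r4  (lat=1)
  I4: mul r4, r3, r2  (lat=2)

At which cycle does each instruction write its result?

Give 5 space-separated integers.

I0 add r3: issue@1 deps=(None,None) exec_start@1 write@3
I1 mul r4: issue@2 deps=(None,None) exec_start@2 write@4
I2 mul r1: issue@3 deps=(None,None) exec_start@3 write@6
I3 add r4: issue@4 deps=(2,1) exec_start@6 write@7
I4 mul r4: issue@5 deps=(0,None) exec_start@5 write@7

Answer: 3 4 6 7 7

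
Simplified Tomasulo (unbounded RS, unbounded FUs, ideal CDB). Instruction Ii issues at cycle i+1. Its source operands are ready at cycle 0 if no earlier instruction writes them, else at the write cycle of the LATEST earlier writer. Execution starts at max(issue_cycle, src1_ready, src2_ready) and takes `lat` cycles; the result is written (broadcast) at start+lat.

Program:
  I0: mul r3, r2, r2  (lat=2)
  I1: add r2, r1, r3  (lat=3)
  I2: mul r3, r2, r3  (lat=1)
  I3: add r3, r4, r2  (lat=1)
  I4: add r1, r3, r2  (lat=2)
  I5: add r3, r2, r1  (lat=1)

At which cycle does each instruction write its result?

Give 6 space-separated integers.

Answer: 3 6 7 7 9 10

Derivation:
I0 mul r3: issue@1 deps=(None,None) exec_start@1 write@3
I1 add r2: issue@2 deps=(None,0) exec_start@3 write@6
I2 mul r3: issue@3 deps=(1,0) exec_start@6 write@7
I3 add r3: issue@4 deps=(None,1) exec_start@6 write@7
I4 add r1: issue@5 deps=(3,1) exec_start@7 write@9
I5 add r3: issue@6 deps=(1,4) exec_start@9 write@10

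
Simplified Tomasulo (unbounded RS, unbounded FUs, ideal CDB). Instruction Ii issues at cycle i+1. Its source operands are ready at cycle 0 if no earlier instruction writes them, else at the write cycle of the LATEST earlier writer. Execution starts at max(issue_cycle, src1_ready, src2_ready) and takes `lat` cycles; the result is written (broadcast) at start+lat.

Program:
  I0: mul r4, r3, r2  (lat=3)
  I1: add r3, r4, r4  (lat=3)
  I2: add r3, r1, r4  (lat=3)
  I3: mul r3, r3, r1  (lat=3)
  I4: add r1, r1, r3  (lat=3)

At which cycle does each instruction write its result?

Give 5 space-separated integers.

I0 mul r4: issue@1 deps=(None,None) exec_start@1 write@4
I1 add r3: issue@2 deps=(0,0) exec_start@4 write@7
I2 add r3: issue@3 deps=(None,0) exec_start@4 write@7
I3 mul r3: issue@4 deps=(2,None) exec_start@7 write@10
I4 add r1: issue@5 deps=(None,3) exec_start@10 write@13

Answer: 4 7 7 10 13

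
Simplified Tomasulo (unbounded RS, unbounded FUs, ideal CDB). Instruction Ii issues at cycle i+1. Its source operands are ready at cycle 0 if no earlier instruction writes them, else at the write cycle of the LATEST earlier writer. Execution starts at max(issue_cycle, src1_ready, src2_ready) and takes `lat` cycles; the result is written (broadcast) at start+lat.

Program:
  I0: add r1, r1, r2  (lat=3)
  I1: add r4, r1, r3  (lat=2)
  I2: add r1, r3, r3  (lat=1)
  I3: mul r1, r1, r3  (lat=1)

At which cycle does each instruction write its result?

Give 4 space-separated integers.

Answer: 4 6 4 5

Derivation:
I0 add r1: issue@1 deps=(None,None) exec_start@1 write@4
I1 add r4: issue@2 deps=(0,None) exec_start@4 write@6
I2 add r1: issue@3 deps=(None,None) exec_start@3 write@4
I3 mul r1: issue@4 deps=(2,None) exec_start@4 write@5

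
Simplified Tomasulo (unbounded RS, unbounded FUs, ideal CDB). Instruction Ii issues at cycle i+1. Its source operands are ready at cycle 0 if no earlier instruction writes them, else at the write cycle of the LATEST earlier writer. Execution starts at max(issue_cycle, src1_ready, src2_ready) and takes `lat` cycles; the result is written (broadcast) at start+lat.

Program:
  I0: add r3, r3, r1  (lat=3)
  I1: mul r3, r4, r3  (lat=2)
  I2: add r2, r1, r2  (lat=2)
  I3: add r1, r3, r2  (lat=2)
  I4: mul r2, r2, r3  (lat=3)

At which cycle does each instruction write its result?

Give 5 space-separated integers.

I0 add r3: issue@1 deps=(None,None) exec_start@1 write@4
I1 mul r3: issue@2 deps=(None,0) exec_start@4 write@6
I2 add r2: issue@3 deps=(None,None) exec_start@3 write@5
I3 add r1: issue@4 deps=(1,2) exec_start@6 write@8
I4 mul r2: issue@5 deps=(2,1) exec_start@6 write@9

Answer: 4 6 5 8 9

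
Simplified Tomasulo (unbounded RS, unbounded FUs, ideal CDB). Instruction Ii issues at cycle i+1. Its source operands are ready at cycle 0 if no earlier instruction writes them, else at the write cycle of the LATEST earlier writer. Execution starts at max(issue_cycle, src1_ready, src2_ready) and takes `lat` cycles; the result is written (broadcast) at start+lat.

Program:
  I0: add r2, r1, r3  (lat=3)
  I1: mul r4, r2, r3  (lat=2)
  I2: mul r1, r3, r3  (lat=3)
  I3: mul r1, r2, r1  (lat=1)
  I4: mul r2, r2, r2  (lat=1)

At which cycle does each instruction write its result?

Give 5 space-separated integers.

Answer: 4 6 6 7 6

Derivation:
I0 add r2: issue@1 deps=(None,None) exec_start@1 write@4
I1 mul r4: issue@2 deps=(0,None) exec_start@4 write@6
I2 mul r1: issue@3 deps=(None,None) exec_start@3 write@6
I3 mul r1: issue@4 deps=(0,2) exec_start@6 write@7
I4 mul r2: issue@5 deps=(0,0) exec_start@5 write@6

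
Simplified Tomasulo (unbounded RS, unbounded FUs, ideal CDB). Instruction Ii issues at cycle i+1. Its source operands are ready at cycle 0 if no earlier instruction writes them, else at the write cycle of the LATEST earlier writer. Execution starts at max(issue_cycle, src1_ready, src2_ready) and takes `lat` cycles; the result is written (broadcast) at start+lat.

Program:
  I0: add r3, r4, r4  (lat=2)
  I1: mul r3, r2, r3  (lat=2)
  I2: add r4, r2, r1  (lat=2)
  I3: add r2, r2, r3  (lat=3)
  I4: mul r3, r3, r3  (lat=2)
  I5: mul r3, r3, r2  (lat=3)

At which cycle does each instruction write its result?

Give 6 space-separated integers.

I0 add r3: issue@1 deps=(None,None) exec_start@1 write@3
I1 mul r3: issue@2 deps=(None,0) exec_start@3 write@5
I2 add r4: issue@3 deps=(None,None) exec_start@3 write@5
I3 add r2: issue@4 deps=(None,1) exec_start@5 write@8
I4 mul r3: issue@5 deps=(1,1) exec_start@5 write@7
I5 mul r3: issue@6 deps=(4,3) exec_start@8 write@11

Answer: 3 5 5 8 7 11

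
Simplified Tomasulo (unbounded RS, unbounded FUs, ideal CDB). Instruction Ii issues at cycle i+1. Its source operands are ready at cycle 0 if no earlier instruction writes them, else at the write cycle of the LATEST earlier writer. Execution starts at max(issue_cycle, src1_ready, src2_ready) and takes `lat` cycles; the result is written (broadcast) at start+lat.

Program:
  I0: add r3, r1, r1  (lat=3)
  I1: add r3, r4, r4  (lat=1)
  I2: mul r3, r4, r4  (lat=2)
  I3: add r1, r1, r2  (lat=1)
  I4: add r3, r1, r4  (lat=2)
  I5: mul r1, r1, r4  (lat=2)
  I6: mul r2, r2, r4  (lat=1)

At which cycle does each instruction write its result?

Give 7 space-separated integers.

Answer: 4 3 5 5 7 8 8

Derivation:
I0 add r3: issue@1 deps=(None,None) exec_start@1 write@4
I1 add r3: issue@2 deps=(None,None) exec_start@2 write@3
I2 mul r3: issue@3 deps=(None,None) exec_start@3 write@5
I3 add r1: issue@4 deps=(None,None) exec_start@4 write@5
I4 add r3: issue@5 deps=(3,None) exec_start@5 write@7
I5 mul r1: issue@6 deps=(3,None) exec_start@6 write@8
I6 mul r2: issue@7 deps=(None,None) exec_start@7 write@8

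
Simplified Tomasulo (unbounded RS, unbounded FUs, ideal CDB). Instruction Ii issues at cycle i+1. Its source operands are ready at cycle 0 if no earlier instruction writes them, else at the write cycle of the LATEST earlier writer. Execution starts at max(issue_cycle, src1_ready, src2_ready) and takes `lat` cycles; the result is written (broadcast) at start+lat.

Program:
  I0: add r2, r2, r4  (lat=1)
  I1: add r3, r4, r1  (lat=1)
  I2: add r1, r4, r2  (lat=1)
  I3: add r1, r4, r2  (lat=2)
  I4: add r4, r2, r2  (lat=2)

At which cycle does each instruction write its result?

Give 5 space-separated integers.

I0 add r2: issue@1 deps=(None,None) exec_start@1 write@2
I1 add r3: issue@2 deps=(None,None) exec_start@2 write@3
I2 add r1: issue@3 deps=(None,0) exec_start@3 write@4
I3 add r1: issue@4 deps=(None,0) exec_start@4 write@6
I4 add r4: issue@5 deps=(0,0) exec_start@5 write@7

Answer: 2 3 4 6 7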